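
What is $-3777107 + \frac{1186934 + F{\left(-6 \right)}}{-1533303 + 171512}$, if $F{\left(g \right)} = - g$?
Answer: $- \frac{5143631505577}{1361791} \approx -3.7771 \cdot 10^{6}$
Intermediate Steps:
$-3777107 + \frac{1186934 + F{\left(-6 \right)}}{-1533303 + 171512} = -3777107 + \frac{1186934 - -6}{-1533303 + 171512} = -3777107 + \frac{1186934 + 6}{-1361791} = -3777107 + 1186940 \left(- \frac{1}{1361791}\right) = -3777107 - \frac{1186940}{1361791} = - \frac{5143631505577}{1361791}$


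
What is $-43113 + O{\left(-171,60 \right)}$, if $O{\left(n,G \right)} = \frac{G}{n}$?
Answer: $- \frac{2457461}{57} \approx -43113.0$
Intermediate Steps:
$-43113 + O{\left(-171,60 \right)} = -43113 + \frac{60}{-171} = -43113 + 60 \left(- \frac{1}{171}\right) = -43113 - \frac{20}{57} = - \frac{2457461}{57}$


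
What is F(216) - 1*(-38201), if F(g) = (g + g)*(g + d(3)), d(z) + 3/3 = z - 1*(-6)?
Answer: 134969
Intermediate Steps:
d(z) = 5 + z (d(z) = -1 + (z - 1*(-6)) = -1 + (z + 6) = -1 + (6 + z) = 5 + z)
F(g) = 2*g*(8 + g) (F(g) = (g + g)*(g + (5 + 3)) = (2*g)*(g + 8) = (2*g)*(8 + g) = 2*g*(8 + g))
F(216) - 1*(-38201) = 2*216*(8 + 216) - 1*(-38201) = 2*216*224 + 38201 = 96768 + 38201 = 134969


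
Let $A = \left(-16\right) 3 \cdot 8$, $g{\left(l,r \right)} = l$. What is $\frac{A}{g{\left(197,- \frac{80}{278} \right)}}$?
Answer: $- \frac{384}{197} \approx -1.9492$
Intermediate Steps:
$A = -384$ ($A = \left(-48\right) 8 = -384$)
$\frac{A}{g{\left(197,- \frac{80}{278} \right)}} = - \frac{384}{197}$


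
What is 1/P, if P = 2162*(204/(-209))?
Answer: -209/441048 ≈ -0.00047387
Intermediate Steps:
P = -441048/209 (P = 2162*(204*(-1/209)) = 2162*(-204/209) = -441048/209 ≈ -2110.3)
1/P = 1/(-441048/209) = -209/441048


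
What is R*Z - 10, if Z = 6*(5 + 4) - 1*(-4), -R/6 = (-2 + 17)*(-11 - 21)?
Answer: 167030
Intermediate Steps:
R = 2880 (R = -6*(-2 + 17)*(-11 - 21) = -90*(-32) = -6*(-480) = 2880)
Z = 58 (Z = 6*9 + 4 = 54 + 4 = 58)
R*Z - 10 = 2880*58 - 10 = 167040 - 10 = 167030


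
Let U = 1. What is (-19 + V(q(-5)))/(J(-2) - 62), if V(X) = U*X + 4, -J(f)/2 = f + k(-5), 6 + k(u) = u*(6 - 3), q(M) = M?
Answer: 5/4 ≈ 1.2500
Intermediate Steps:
k(u) = -6 + 3*u (k(u) = -6 + u*(6 - 3) = -6 + u*3 = -6 + 3*u)
J(f) = 42 - 2*f (J(f) = -2*(f + (-6 + 3*(-5))) = -2*(f + (-6 - 15)) = -2*(f - 21) = -2*(-21 + f) = 42 - 2*f)
V(X) = 4 + X (V(X) = 1*X + 4 = X + 4 = 4 + X)
(-19 + V(q(-5)))/(J(-2) - 62) = (-19 + (4 - 5))/((42 - 2*(-2)) - 62) = (-19 - 1)/((42 + 4) - 62) = -20/(46 - 62) = -20/(-16) = -20*(-1/16) = 5/4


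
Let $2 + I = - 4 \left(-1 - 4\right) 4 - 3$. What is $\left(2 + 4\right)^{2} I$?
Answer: $2700$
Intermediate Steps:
$I = 75$ ($I = -2 - \left(3 - - 4 \left(-1 - 4\right) 4\right) = -2 - \left(3 - \left(-4\right) \left(-5\right) 4\right) = -2 + \left(20 \cdot 4 - 3\right) = -2 + \left(80 - 3\right) = -2 + 77 = 75$)
$\left(2 + 4\right)^{2} I = \left(2 + 4\right)^{2} \cdot 75 = 6^{2} \cdot 75 = 36 \cdot 75 = 2700$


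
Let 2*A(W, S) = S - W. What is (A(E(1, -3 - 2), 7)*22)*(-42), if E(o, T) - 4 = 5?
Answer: 924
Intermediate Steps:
E(o, T) = 9 (E(o, T) = 4 + 5 = 9)
A(W, S) = S/2 - W/2 (A(W, S) = (S - W)/2 = S/2 - W/2)
(A(E(1, -3 - 2), 7)*22)*(-42) = (((½)*7 - ½*9)*22)*(-42) = ((7/2 - 9/2)*22)*(-42) = -1*22*(-42) = -22*(-42) = 924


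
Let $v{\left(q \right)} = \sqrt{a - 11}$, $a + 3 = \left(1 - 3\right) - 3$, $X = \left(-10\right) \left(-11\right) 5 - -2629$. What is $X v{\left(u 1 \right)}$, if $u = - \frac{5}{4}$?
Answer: $3179 i \sqrt{19} \approx 13857.0 i$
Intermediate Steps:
$u = - \frac{5}{4}$ ($u = \left(-5\right) \frac{1}{4} = - \frac{5}{4} \approx -1.25$)
$X = 3179$ ($X = 110 \cdot 5 + 2629 = 550 + 2629 = 3179$)
$a = -8$ ($a = -3 + \left(\left(1 - 3\right) - 3\right) = -3 - 5 = -8$)
$v{\left(q \right)} = i \sqrt{19}$ ($v{\left(q \right)} = \sqrt{-8 - 11} = \sqrt{-19} = i \sqrt{19}$)
$X v{\left(u 1 \right)} = 3179 i \sqrt{19}$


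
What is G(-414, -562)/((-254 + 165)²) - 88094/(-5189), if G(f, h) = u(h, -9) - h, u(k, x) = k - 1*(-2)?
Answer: 697802952/41102069 ≈ 16.977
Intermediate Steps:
u(k, x) = 2 + k (u(k, x) = k + 2 = 2 + k)
G(f, h) = 2 (G(f, h) = (2 + h) - h = 2)
G(-414, -562)/((-254 + 165)²) - 88094/(-5189) = 2/((-254 + 165)²) - 88094/(-5189) = 2/((-89)²) - 88094*(-1/5189) = 2/7921 + 88094/5189 = 697802952/41102069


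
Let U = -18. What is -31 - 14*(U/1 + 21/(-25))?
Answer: 5819/25 ≈ 232.76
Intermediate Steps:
-31 - 14*(U/1 + 21/(-25)) = -31 - 14*(-18/1 + 21/(-25)) = -31 - 14*(-18*1 + 21*(-1/25)) = -31 - 14*(-18 - 21/25) = -31 - 14*(-471/25) = -31 + 6594/25 = 5819/25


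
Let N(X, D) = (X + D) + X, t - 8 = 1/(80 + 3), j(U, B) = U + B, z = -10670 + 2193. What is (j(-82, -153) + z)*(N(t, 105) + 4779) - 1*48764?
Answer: -3547235236/83 ≈ -4.2738e+7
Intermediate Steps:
z = -8477
j(U, B) = B + U
t = 665/83 (t = 8 + 1/(80 + 3) = 8 + 1/83 = 665/83 ≈ 8.0121)
N(X, D) = D + 2*X (N(X, D) = (D + X) + X = D + 2*X)
(j(-82, -153) + z)*(N(t, 105) + 4779) - 1*48764 = ((-153 - 82) - 8477)*((105 + 2*(665/83)) + 4779) - 1*48764 = (-235 - 8477)*((105 + 1330/83) + 4779) - 48764 = -8712*(10045/83 + 4779) - 48764 = -8712*406702/83 - 48764 = -3543187824/83 - 48764 = -3547235236/83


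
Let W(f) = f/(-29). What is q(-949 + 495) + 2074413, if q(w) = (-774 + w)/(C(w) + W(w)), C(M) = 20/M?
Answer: 53293797815/25692 ≈ 2.0743e+6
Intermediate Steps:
W(f) = -f/29 (W(f) = f*(-1/29) = -f/29)
q(w) = (-774 + w)/(20/w - w/29)
q(-949 + 495) + 2074413 = 29*(-949 + 495)*(774 - (-949 + 495))/(-580 + (-949 + 495)²) + 2074413 = 29*(-454)*(774 - 1*(-454))/(-580 + (-454)²) + 2074413 = 29*(-454)*(774 + 454)/(-580 + 206116) + 2074413 = 29*(-454)*1228/205536 + 2074413 = 29*(-454)*(1/205536)*1228 + 2074413 = -2020981/25692 + 2074413 = 53293797815/25692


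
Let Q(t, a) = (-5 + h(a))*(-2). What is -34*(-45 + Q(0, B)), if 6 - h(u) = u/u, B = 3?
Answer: 1530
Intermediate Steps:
h(u) = 5 (h(u) = 6 - u/u = 6 - 1*1 = 6 - 1 = 5)
Q(t, a) = 0 (Q(t, a) = (-5 + 5)*(-2) = 0*(-2) = 0)
-34*(-45 + Q(0, B)) = -34*(-45 + 0) = -34*(-45) = 1530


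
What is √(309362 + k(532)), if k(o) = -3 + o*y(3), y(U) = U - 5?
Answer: 3*√34255 ≈ 555.24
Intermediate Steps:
y(U) = -5 + U
k(o) = -3 - 2*o (k(o) = -3 + o*(-5 + 3) = -3 + o*(-2) = -3 - 2*o)
√(309362 + k(532)) = √(309362 + (-3 - 2*532)) = √(309362 + (-3 - 1064)) = √(309362 - 1067) = √308295 = 3*√34255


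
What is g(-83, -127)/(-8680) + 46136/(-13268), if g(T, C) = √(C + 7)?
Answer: -11534/3317 - I*√30/4340 ≈ -3.4772 - 0.001262*I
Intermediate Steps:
g(T, C) = √(7 + C)
g(-83, -127)/(-8680) + 46136/(-13268) = √(7 - 127)/(-8680) + 46136/(-13268) = √(-120)*(-1/8680) + 46136*(-1/13268) = (2*I*√30)*(-1/8680) - 11534/3317 = -I*√30/4340 - 11534/3317 = -11534/3317 - I*√30/4340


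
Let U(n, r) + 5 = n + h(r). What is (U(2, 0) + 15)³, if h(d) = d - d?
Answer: 1728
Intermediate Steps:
h(d) = 0
U(n, r) = -5 + n (U(n, r) = -5 + (n + 0) = -5 + n)
(U(2, 0) + 15)³ = ((-5 + 2) + 15)³ = (-3 + 15)³ = 12³ = 1728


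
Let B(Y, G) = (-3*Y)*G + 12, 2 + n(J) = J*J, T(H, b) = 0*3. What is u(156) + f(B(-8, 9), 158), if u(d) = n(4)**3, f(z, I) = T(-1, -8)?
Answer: 2744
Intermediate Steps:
T(H, b) = 0
n(J) = -2 + J**2 (n(J) = -2 + J*J = -2 + J**2)
B(Y, G) = 12 - 3*G*Y (B(Y, G) = -3*G*Y + 12 = 12 - 3*G*Y)
f(z, I) = 0
u(d) = 2744 (u(d) = (-2 + 4**2)**3 = (-2 + 16)**3 = 14**3 = 2744)
u(156) + f(B(-8, 9), 158) = 2744 + 0 = 2744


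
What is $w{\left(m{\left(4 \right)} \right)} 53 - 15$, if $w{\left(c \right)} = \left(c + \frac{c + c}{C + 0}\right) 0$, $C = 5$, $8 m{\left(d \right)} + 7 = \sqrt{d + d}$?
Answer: $-15$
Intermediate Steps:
$m{\left(d \right)} = - \frac{7}{8} + \frac{\sqrt{2} \sqrt{d}}{8}$ ($m{\left(d \right)} = - \frac{7}{8} + \frac{\sqrt{d + d}}{8} = - \frac{7}{8} + \frac{\sqrt{2 d}}{8} = - \frac{7}{8} + \frac{\sqrt{2} \sqrt{d}}{8}$)
$w{\left(c \right)} = 0$ ($w{\left(c \right)} = \left(c + \frac{c + c}{5 + 0}\right) 0 = \left(c + \frac{2 c}{5}\right) 0 = \frac{7 c}{5} \cdot 0 = 0$)
$w{\left(m{\left(4 \right)} \right)} 53 - 15 = 0 \cdot 53 - 15 = 0 - 15 = -15$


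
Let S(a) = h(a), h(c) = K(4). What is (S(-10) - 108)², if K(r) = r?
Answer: 10816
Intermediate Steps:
h(c) = 4
S(a) = 4
(S(-10) - 108)² = (4 - 108)² = (-104)² = 10816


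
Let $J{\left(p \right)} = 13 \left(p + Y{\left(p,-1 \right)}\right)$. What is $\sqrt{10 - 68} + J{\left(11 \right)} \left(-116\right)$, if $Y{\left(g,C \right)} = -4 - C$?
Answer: $-12064 + i \sqrt{58} \approx -12064.0 + 7.6158 i$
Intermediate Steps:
$J{\left(p \right)} = -39 + 13 p$ ($J{\left(p \right)} = 13 \left(p - 3\right) = 13 \left(-3 + p\right) = -39 + 13 p$)
$\sqrt{10 - 68} + J{\left(11 \right)} \left(-116\right) = \sqrt{10 - 68} + \left(-39 + 13 \cdot 11\right) \left(-116\right) = \sqrt{-58} + \left(-39 + 143\right) \left(-116\right) = i \sqrt{58} + 104 \left(-116\right) = i \sqrt{58} - 12064 = -12064 + i \sqrt{58}$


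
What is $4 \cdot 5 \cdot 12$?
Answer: $240$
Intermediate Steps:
$4 \cdot 5 \cdot 12 = 20 \cdot 12 = 240$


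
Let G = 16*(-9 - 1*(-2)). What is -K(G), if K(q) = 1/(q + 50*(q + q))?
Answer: 1/11312 ≈ 8.8402e-5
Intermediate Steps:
G = -112 (G = 16*(-9 + 2) = 16*(-7) = -112)
K(q) = 1/(101*q) (K(q) = 1/(q + 50*(2*q)) = 1/(q + 100*q) = 1/(101*q))
-K(G) = -1/(101*(-112)) = -(-1)/(101*112) = -1*(-1/11312) = 1/11312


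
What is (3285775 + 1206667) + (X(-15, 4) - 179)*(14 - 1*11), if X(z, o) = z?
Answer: 4491860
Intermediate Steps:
(3285775 + 1206667) + (X(-15, 4) - 179)*(14 - 1*11) = (3285775 + 1206667) + (-15 - 179)*(14 - 1*11) = 4492442 - 194*(14 - 11) = 4492442 - 194*3 = 4492442 - 582 = 4491860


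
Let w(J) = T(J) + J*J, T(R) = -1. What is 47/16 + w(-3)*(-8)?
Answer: -977/16 ≈ -61.063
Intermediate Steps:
w(J) = -1 + J² (w(J) = -1 + J*J = -1 + J²)
47/16 + w(-3)*(-8) = 47/16 + (-1 + (-3)²)*(-8) = 47*(1/16) + (-1 + 9)*(-8) = 47/16 + 8*(-8) = 47/16 - 64 = -977/16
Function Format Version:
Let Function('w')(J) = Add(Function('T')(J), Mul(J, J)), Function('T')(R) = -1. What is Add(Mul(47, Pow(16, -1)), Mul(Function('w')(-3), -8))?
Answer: Rational(-977, 16) ≈ -61.063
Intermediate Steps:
Function('w')(J) = Add(-1, Pow(J, 2)) (Function('w')(J) = Add(-1, Mul(J, J)) = Add(-1, Pow(J, 2)))
Add(Mul(47, Pow(16, -1)), Mul(Function('w')(-3), -8)) = Add(Mul(47, Pow(16, -1)), Mul(Add(-1, Pow(-3, 2)), -8)) = Add(Mul(47, Rational(1, 16)), Mul(Add(-1, 9), -8)) = Add(Rational(47, 16), Mul(8, -8)) = Add(Rational(47, 16), -64) = Rational(-977, 16)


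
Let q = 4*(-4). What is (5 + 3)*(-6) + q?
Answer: -64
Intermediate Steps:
q = -16
(5 + 3)*(-6) + q = (5 + 3)*(-6) - 16 = 8*(-6) - 16 = -48 - 16 = -64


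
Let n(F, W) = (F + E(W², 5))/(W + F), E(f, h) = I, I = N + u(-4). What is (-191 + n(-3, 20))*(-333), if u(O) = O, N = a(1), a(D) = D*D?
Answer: 1083249/17 ≈ 63721.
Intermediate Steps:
a(D) = D²
N = 1 (N = 1² = 1)
I = -3 (I = 1 - 4 = -3)
E(f, h) = -3
n(F, W) = (-3 + F)/(F + W) (n(F, W) = (F - 3)/(W + F) = (-3 + F)/(F + W))
(-191 + n(-3, 20))*(-333) = (-191 + (-3 - 3)/(-3 + 20))*(-333) = (-191 - 6/17)*(-333) = -3253/17*(-333) = 1083249/17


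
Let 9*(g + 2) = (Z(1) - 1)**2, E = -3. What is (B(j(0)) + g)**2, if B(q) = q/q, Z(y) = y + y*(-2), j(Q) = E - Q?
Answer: 25/81 ≈ 0.30864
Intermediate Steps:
j(Q) = -3 - Q
Z(y) = -y (Z(y) = y - 2*y = -y)
B(q) = 1
g = -14/9 (g = -2 + (-1*1 - 1)**2/9 = -2 + (-1 - 1)**2/9 = -2 + (1/9)*(-2)**2 = -2 + (1/9)*4 = -2 + 4/9 = -14/9 ≈ -1.5556)
(B(j(0)) + g)**2 = (1 - 14/9)**2 = (-5/9)**2 = 25/81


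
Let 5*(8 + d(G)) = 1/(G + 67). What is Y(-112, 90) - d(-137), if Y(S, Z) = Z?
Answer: 34301/350 ≈ 98.003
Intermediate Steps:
d(G) = -8 + 1/(5*(67 + G)) (d(G) = -8 + 1/(5*(G + 67)) = -8 + 1/(5*(67 + G)))
Y(-112, 90) - d(-137) = 90 - (-2679 - 40*(-137))/(5*(67 - 137)) = 90 - (-2679 + 5480)/(5*(-70)) = 90 - (-1)*2801/(5*70) = 90 - 1*(-2801/350) = 90 + 2801/350 = 34301/350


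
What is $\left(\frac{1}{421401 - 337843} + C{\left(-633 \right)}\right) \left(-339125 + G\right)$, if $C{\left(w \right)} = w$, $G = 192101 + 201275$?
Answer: $- \frac{2869455447463}{83558} \approx -3.4341 \cdot 10^{7}$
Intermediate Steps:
$G = 393376$
$\left(\frac{1}{421401 - 337843} + C{\left(-633 \right)}\right) \left(-339125 + G\right) = \left(\frac{1}{421401 - 337843} - 633\right) \left(-339125 + 393376\right) = \left(\frac{1}{83558} - 633\right) 54251 = \left(- \frac{52892213}{83558}\right) 54251 = - \frac{2869455447463}{83558}$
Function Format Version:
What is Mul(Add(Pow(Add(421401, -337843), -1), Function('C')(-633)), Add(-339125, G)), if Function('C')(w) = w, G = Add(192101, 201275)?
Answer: Rational(-2869455447463, 83558) ≈ -3.4341e+7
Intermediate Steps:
G = 393376
Mul(Add(Pow(Add(421401, -337843), -1), Function('C')(-633)), Add(-339125, G)) = Mul(Add(Pow(Add(421401, -337843), -1), -633), Add(-339125, 393376)) = Mul(Add(Pow(83558, -1), -633), 54251) = Mul(Add(Rational(1, 83558), -633), 54251) = Mul(Rational(-52892213, 83558), 54251) = Rational(-2869455447463, 83558)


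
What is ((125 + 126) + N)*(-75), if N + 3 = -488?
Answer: 18000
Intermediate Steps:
N = -491 (N = -3 - 488 = -491)
((125 + 126) + N)*(-75) = ((125 + 126) - 491)*(-75) = (251 - 491)*(-75) = -240*(-75) = 18000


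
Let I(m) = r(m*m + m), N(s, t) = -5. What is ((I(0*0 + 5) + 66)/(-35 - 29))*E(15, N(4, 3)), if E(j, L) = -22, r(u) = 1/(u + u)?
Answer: 43571/1920 ≈ 22.693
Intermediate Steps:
r(u) = 1/(2*u)
I(m) = 1/(2*(m + m²)) (I(m) = 1/(2*(m*m + m)) = 1/(2*(m² + m)) = 1/(2*(m + m²)))
((I(0*0 + 5) + 66)/(-35 - 29))*E(15, N(4, 3)) = ((1/(2*(0*0 + 5)*(1 + (0*0 + 5))) + 66)/(-35 - 29))*(-22) = ((1/(2*(0 + 5)*(1 + (0 + 5))) + 66)/(-64))*(-22) = (((½)/(5*(1 + 5)) + 66)*(-1/64))*(-22) = (((½)*(⅕)/6 + 66)*(-1/64))*(-22) = (((½)*(⅕)*(⅙) + 66)*(-1/64))*(-22) = ((1/60 + 66)*(-1/64))*(-22) = ((3961/60)*(-1/64))*(-22) = -3961/3840*(-22) = 43571/1920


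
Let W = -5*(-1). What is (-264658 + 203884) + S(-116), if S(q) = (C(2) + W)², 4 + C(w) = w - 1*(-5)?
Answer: -60710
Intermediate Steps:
C(w) = 1 + w (C(w) = -4 + (w - 1*(-5)) = -4 + (w + 5) = -4 + (5 + w) = 1 + w)
W = 5
S(q) = 64 (S(q) = ((1 + 2) + 5)² = (3 + 5)² = 8² = 64)
(-264658 + 203884) + S(-116) = (-264658 + 203884) + 64 = -60774 + 64 = -60710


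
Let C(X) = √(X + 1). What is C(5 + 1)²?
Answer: 7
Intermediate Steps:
C(X) = √(1 + X)
C(5 + 1)² = (√(1 + (5 + 1)))² = (√(1 + 6))² = (√7)² = 7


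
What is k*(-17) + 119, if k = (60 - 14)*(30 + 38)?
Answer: -53057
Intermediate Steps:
k = 3128 (k = 46*68 = 3128)
k*(-17) + 119 = 3128*(-17) + 119 = -53176 + 119 = -53057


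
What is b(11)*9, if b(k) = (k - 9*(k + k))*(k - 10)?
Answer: -1683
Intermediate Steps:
b(k) = -17*k*(-10 + k) (b(k) = (k - 18*k)*(-10 + k) = (-17*k)*(-10 + k) = -17*k*(-10 + k))
b(11)*9 = (17*11*(10 - 1*11))*9 = (17*11*(10 - 11))*9 = (17*11*(-1))*9 = -187*9 = -1683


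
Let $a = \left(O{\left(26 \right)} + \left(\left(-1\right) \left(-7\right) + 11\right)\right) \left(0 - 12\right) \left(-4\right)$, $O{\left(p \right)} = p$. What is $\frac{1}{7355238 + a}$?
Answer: $\frac{1}{7357350} \approx 1.3592 \cdot 10^{-7}$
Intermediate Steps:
$a = 2112$ ($a = \left(26 + \left(\left(-1\right) \left(-7\right) + 11\right)\right) \left(0 - 12\right) \left(-4\right) = \left(26 + \left(7 + 11\right)\right) \left(\left(-12\right) \left(-4\right)\right) = \left(26 + 18\right) 48 = 44 \cdot 48 = 2112$)
$\frac{1}{7355238 + a} = \frac{1}{7355238 + 2112} = \frac{1}{7357350}$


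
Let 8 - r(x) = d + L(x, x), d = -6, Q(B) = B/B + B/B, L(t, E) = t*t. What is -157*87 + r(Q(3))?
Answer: -13649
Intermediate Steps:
L(t, E) = t**2
Q(B) = 2 (Q(B) = 1 + 1 = 2)
r(x) = 14 - x**2 (r(x) = 8 - (-6 + x**2) = 8 + (6 - x**2) = 14 - x**2)
-157*87 + r(Q(3)) = -157*87 + (14 - 1*2**2) = -13659 + (14 - 1*4) = -13659 + (14 - 4) = -13659 + 10 = -13649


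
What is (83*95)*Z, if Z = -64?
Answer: -504640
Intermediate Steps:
(83*95)*Z = (83*95)*(-64) = 7885*(-64) = -504640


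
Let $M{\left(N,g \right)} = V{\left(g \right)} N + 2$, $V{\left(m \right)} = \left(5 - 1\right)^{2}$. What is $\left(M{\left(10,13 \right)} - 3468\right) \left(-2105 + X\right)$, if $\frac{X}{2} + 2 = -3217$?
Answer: $28243158$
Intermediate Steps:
$X = -6438$ ($X = -4 + 2 \left(-3217\right) = -4 - 6434 = -6438$)
$V{\left(m \right)} = 16$ ($V{\left(m \right)} = 4^{2} = 16$)
$M{\left(N,g \right)} = 2 + 16 N$ ($M{\left(N,g \right)} = 16 N + 2 = 2 + 16 N$)
$\left(M{\left(10,13 \right)} - 3468\right) \left(-2105 + X\right) = \left(\left(2 + 16 \cdot 10\right) - 3468\right) \left(-2105 - 6438\right) = \left(\left(2 + 160\right) - 3468\right) \left(-8543\right) = \left(162 - 3468\right) \left(-8543\right) = \left(-3306\right) \left(-8543\right) = 28243158$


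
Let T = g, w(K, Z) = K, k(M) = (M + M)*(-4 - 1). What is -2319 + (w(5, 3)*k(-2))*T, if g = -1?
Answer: -2419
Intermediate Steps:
k(M) = -10*M (k(M) = (2*M)*(-5) = -10*M)
T = -1
-2319 + (w(5, 3)*k(-2))*T = -2319 + (5*(-10*(-2)))*(-1) = -2319 + (5*20)*(-1) = -2319 + 100*(-1) = -2319 - 100 = -2419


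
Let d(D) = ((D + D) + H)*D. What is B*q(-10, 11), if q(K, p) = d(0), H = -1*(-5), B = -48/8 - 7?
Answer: 0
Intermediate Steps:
B = -13 (B = -48/8 - 7 = -8*3/4 - 7 = -6 - 7 = -13)
H = 5
d(D) = D*(5 + 2*D) (d(D) = ((D + D) + 5)*D = (2*D + 5)*D = (5 + 2*D)*D = D*(5 + 2*D))
q(K, p) = 0 (q(K, p) = 0*(5 + 2*0) = 0*(5 + 0) = 0*5 = 0)
B*q(-10, 11) = -13*0 = 0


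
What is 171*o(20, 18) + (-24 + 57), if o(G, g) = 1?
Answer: 204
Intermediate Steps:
171*o(20, 18) + (-24 + 57) = 171*1 + (-24 + 57) = 171 + 33 = 204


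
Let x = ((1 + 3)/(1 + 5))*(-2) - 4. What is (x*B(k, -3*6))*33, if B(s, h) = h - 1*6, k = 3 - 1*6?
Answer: 4224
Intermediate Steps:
k = -3 (k = 3 - 6 = -3)
B(s, h) = -6 + h (B(s, h) = h - 6 = -6 + h)
x = -16/3 (x = (4/6)*(-2) - 4 = (4*(⅙))*(-2) - 4 = (⅔)*(-2) - 4 = -4/3 - 4 = -16/3 ≈ -5.3333)
(x*B(k, -3*6))*33 = -16*(-6 - 3*6)/3*33 = -16*(-6 - 18)/3*33 = -16/3*(-24)*33 = 128*33 = 4224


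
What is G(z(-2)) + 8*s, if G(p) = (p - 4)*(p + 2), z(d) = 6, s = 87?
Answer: 712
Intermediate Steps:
G(p) = (-4 + p)*(2 + p)
G(z(-2)) + 8*s = (-8 + 6² - 2*6) + 8*87 = (-8 + 36 - 12) + 696 = 16 + 696 = 712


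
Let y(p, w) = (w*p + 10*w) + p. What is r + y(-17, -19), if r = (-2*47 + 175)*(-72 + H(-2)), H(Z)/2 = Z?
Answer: -6040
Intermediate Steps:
H(Z) = 2*Z
y(p, w) = p + 10*w + p*w (y(p, w) = (p*w + 10*w) + p = (10*w + p*w) + p = p + 10*w + p*w)
r = -6156 (r = (-2*47 + 175)*(-72 + 2*(-2)) = (-94 + 175)*(-72 - 4) = 81*(-76) = -6156)
r + y(-17, -19) = -6156 + (-17 + 10*(-19) - 17*(-19)) = -6156 + (-17 - 190 + 323) = -6156 + 116 = -6040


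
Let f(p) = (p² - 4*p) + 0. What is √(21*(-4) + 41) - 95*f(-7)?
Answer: -7315 + I*√43 ≈ -7315.0 + 6.5574*I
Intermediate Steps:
f(p) = p² - 4*p
√(21*(-4) + 41) - 95*f(-7) = √(21*(-4) + 41) - (-665)*(-4 - 7) = √(-84 + 41) - (-665)*(-11) = √(-43) - 95*77 = I*√43 - 7315 = -7315 + I*√43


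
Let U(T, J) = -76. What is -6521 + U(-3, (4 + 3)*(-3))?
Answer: -6597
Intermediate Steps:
-6521 + U(-3, (4 + 3)*(-3)) = -6521 - 76 = -6597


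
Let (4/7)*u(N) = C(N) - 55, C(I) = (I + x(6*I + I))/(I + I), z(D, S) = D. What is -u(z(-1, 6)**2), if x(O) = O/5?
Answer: 1883/20 ≈ 94.150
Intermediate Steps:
x(O) = O/5 (x(O) = O*(1/5) = O/5)
C(I) = 6/5 (C(I) = (I + (6*I + I)/5)/(I + I) = (I + (7*I)/5)/((2*I)) = (I + 7*I/5)*(1/(2*I)) = (12*I/5)*(1/(2*I)) = 6/5)
u(N) = -1883/20 (u(N) = 7*(6/5 - 55)/4 = (7/4)*(-269/5) = -1883/20)
-u(z(-1, 6)**2) = -1*(-1883/20) = 1883/20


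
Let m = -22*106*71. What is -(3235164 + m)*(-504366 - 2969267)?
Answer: 10662636067736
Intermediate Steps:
m = -165572 (m = -2332*71 = -165572)
-(3235164 + m)*(-504366 - 2969267) = -(3235164 - 165572)*(-504366 - 2969267) = -3069592*(-3473633) = -1*(-10662636067736) = 10662636067736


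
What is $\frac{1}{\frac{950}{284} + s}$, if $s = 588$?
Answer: $\frac{142}{83971} \approx 0.0016911$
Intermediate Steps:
$\frac{1}{\frac{950}{284} + s} = \frac{1}{\frac{950}{284} + 588} = \frac{1}{950 \cdot \frac{1}{284} + 588} = \frac{1}{\frac{475}{142} + 588} = \frac{1}{\frac{83971}{142}} = \frac{142}{83971}$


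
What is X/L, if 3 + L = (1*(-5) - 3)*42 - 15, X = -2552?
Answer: 1276/177 ≈ 7.2090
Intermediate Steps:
L = -354 (L = -3 + ((1*(-5) - 3)*42 - 15) = -3 + ((-5 - 3)*42 - 15) = -3 + (-8*42 - 15) = -3 + (-336 - 15) = -3 - 351 = -354)
X/L = -2552/(-354) = -2552*(-1/354) = 1276/177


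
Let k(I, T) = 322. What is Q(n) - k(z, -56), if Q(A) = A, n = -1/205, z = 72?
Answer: -66011/205 ≈ -322.00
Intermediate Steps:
n = -1/205 (n = -1*1/205 = -1/205 ≈ -0.0048781)
Q(n) - k(z, -56) = -1/205 - 1*322 = -1/205 - 322 = -66011/205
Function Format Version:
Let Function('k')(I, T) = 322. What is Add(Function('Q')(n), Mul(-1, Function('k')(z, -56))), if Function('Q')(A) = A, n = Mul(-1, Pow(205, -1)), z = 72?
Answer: Rational(-66011, 205) ≈ -322.00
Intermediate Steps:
n = Rational(-1, 205) (n = Mul(-1, Rational(1, 205)) = Rational(-1, 205) ≈ -0.0048781)
Add(Function('Q')(n), Mul(-1, Function('k')(z, -56))) = Add(Rational(-1, 205), Mul(-1, 322)) = Add(Rational(-1, 205), -322) = Rational(-66011, 205)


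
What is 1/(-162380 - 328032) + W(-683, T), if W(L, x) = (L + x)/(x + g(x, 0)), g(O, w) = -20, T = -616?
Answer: 26543523/12995918 ≈ 2.0424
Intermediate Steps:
W(L, x) = (L + x)/(-20 + x) (W(L, x) = (L + x)/(x - 20) = (L + x)/(-20 + x))
1/(-162380 - 328032) + W(-683, T) = 1/(-162380 - 328032) + (-683 - 616)/(-20 - 616) = 1/(-490412) - 1299/(-636) = -1/490412 - 1/636*(-1299) = -1/490412 + 433/212 = 26543523/12995918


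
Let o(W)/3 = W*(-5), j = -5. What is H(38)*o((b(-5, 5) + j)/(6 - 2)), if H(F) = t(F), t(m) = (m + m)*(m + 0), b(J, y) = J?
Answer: 108300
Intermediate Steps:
o(W) = -15*W (o(W) = 3*(W*(-5)) = 3*(-5*W) = -15*W)
t(m) = 2*m**2 (t(m) = (2*m)*m = 2*m**2)
H(F) = 2*F**2
H(38)*o((b(-5, 5) + j)/(6 - 2)) = (2*38**2)*(-15*(-5 - 5)/(6 - 2)) = (2*1444)*(-(-150)/4) = 2888*(-(-150)/4) = 2888*(-15*(-5/2)) = 2888*(75/2) = 108300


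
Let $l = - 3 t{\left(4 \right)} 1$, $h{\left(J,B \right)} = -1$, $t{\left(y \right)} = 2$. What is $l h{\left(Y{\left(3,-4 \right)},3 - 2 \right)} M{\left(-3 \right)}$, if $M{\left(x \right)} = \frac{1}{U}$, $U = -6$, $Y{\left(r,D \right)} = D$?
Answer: $-1$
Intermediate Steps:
$l = -6$ ($l = \left(-3\right) 2 \cdot 1 = \left(-6\right) 1 = -6$)
$M{\left(x \right)} = - \frac{1}{6}$ ($M{\left(x \right)} = \frac{1}{-6} = - \frac{1}{6}$)
$l h{\left(Y{\left(3,-4 \right)},3 - 2 \right)} M{\left(-3 \right)} = \left(-6\right) \left(-1\right) \left(- \frac{1}{6}\right) = 6 \left(- \frac{1}{6}\right) = -1$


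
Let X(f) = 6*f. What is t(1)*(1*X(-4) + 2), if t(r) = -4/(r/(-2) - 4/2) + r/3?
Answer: -638/15 ≈ -42.533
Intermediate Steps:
t(r) = -4/(-2 - r/2) + r/3 (t(r) = -4/(r*(-½) - 4*½) + r*(⅓) = -4/(-r/2 - 2) + r/3 = -4/(-2 - r/2) + r/3)
t(1)*(1*X(-4) + 2) = ((24 + 1² + 4*1)/(3*(4 + 1)))*(1*(6*(-4)) + 2) = ((⅓)*(24 + 1 + 4)/5)*(1*(-24) + 2) = ((⅓)*(⅕)*29)*(-24 + 2) = (29/15)*(-22) = -638/15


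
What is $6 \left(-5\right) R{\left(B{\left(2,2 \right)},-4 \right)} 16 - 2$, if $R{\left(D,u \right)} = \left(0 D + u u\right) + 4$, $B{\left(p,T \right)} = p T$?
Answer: $-9602$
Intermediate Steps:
$B{\left(p,T \right)} = T p$
$R{\left(D,u \right)} = 4 + u^{2}$ ($R{\left(D,u \right)} = \left(0 + u^{2}\right) + 4 = u^{2} + 4 = 4 + u^{2}$)
$6 \left(-5\right) R{\left(B{\left(2,2 \right)},-4 \right)} 16 - 2 = 6 \left(-5\right) \left(4 + \left(-4\right)^{2}\right) 16 - 2 = - 30 \left(4 + 16\right) 16 - 2 = \left(-30\right) 20 \cdot 16 - 2 = \left(-600\right) 16 - 2 = -9600 - 2 = -9602$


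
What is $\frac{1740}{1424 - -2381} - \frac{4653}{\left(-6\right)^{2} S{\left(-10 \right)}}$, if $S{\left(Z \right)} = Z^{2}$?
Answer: $- \frac{254237}{304400} \approx -0.83521$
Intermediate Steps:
$\frac{1740}{1424 - -2381} - \frac{4653}{\left(-6\right)^{2} S{\left(-10 \right)}} = \frac{1740}{1424 - -2381} - \frac{4653}{\left(-6\right)^{2} \left(-10\right)^{2}} = \frac{1740}{1424 + 2381} - \frac{4653}{36 \cdot 100} = \frac{1740}{3805} - \frac{4653}{3600} = 1740 \cdot \frac{1}{3805} - \frac{517}{400} = \frac{348}{761} - \frac{517}{400} = - \frac{254237}{304400}$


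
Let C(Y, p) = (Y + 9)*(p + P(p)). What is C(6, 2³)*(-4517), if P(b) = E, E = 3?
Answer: -745305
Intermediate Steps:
P(b) = 3
C(Y, p) = (3 + p)*(9 + Y) (C(Y, p) = (Y + 9)*(p + 3) = (9 + Y)*(3 + p) = (3 + p)*(9 + Y))
C(6, 2³)*(-4517) = (27 + 3*6 + 9*2³ + 6*2³)*(-4517) = (27 + 18 + 9*8 + 6*8)*(-4517) = (27 + 18 + 72 + 48)*(-4517) = 165*(-4517) = -745305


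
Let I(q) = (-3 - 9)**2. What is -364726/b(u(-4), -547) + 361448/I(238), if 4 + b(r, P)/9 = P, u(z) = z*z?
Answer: 25624183/9918 ≈ 2583.6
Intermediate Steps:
u(z) = z**2
b(r, P) = -36 + 9*P
I(q) = 144 (I(q) = (-12)**2 = 144)
-364726/b(u(-4), -547) + 361448/I(238) = -364726/(-36 + 9*(-547)) + 361448/144 = -364726/(-36 - 4923) + 361448*(1/144) = -364726/(-4959) + 45181/18 = -364726*(-1/4959) + 45181/18 = 364726/4959 + 45181/18 = 25624183/9918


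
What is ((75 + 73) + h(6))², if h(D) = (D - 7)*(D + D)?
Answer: 18496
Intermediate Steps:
h(D) = 2*D*(-7 + D) (h(D) = (-7 + D)*(2*D) = 2*D*(-7 + D))
((75 + 73) + h(6))² = ((75 + 73) + 2*6*(-7 + 6))² = (148 + 2*6*(-1))² = (148 - 12)² = 136² = 18496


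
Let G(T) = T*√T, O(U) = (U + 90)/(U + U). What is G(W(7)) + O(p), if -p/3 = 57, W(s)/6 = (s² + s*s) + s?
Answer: 9/38 + 1890*√70 ≈ 15813.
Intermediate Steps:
W(s) = 6*s + 12*s² (W(s) = 6*((s² + s*s) + s) = 6*((s² + s²) + s) = 6*(2*s² + s) = 6*(s + 2*s²) = 6*s + 12*s²)
p = -171 (p = -3*57 = -171)
O(U) = (90 + U)/(2*U) (O(U) = (90 + U)/((2*U)) = (90 + U)*(1/(2*U)) = (90 + U)/(2*U))
G(T) = T^(3/2)
G(W(7)) + O(p) = (6*7*(1 + 2*7))^(3/2) + (½)*(90 - 171)/(-171) = (6*7*(1 + 14))^(3/2) + (½)*(-1/171)*(-81) = (6*7*15)^(3/2) + 9/38 = 630^(3/2) + 9/38 = 1890*√70 + 9/38 = 9/38 + 1890*√70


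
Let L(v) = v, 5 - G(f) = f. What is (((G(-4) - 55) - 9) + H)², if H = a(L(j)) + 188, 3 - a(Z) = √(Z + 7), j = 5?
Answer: 18508 - 544*√3 ≈ 17566.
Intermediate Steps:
G(f) = 5 - f
a(Z) = 3 - √(7 + Z) (a(Z) = 3 - √(Z + 7) = 3 - √(7 + Z))
H = 191 - 2*√3 (H = (3 - √(7 + 5)) + 188 = (3 - √12) + 188 = (3 - 2*√3) + 188 = 191 - 2*√3 ≈ 187.54)
(((G(-4) - 55) - 9) + H)² = ((((5 - 1*(-4)) - 55) - 9) + (191 - 2*√3))² = ((((5 + 4) - 55) - 9) + (191 - 2*√3))² = (((9 - 55) - 9) + (191 - 2*√3))² = ((-46 - 9) + (191 - 2*√3))² = (-55 + (191 - 2*√3))² = (136 - 2*√3)²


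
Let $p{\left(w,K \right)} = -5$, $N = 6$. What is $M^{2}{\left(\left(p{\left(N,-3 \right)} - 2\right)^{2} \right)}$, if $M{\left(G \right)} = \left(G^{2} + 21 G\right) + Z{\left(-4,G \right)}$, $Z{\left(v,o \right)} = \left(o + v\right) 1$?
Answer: $12075625$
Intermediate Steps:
$Z{\left(v,o \right)} = o + v$
$M{\left(G \right)} = -4 + G^{2} + 22 G$ ($M{\left(G \right)} = \left(G^{2} + 21 G\right) + \left(G - 4\right) = \left(G^{2} + 21 G\right) + \left(-4 + G\right) = -4 + G^{2} + 22 G$)
$M^{2}{\left(\left(p{\left(N,-3 \right)} - 2\right)^{2} \right)} = \left(-4 + \left(\left(-5 - 2\right)^{2}\right)^{2} + 22 \left(-5 - 2\right)^{2}\right)^{2} = \left(-4 + \left(\left(-7\right)^{2}\right)^{2} + 22 \left(-7\right)^{2}\right)^{2} = \left(-4 + 49^{2} + 22 \cdot 49\right)^{2} = \left(-4 + 2401 + 1078\right)^{2} = 3475^{2} = 12075625$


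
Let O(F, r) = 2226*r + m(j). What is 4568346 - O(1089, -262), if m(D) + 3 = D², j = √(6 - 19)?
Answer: 5151574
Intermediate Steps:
j = I*√13 (j = √(-13) = I*√13 ≈ 3.6056*I)
m(D) = -3 + D²
O(F, r) = -16 + 2226*r (O(F, r) = 2226*r + (-3 + (I*√13)²) = 2226*r + (-3 - 13) = 2226*r - 16 = -16 + 2226*r)
4568346 - O(1089, -262) = 4568346 - (-16 + 2226*(-262)) = 4568346 - (-16 - 583212) = 4568346 - 1*(-583228) = 4568346 + 583228 = 5151574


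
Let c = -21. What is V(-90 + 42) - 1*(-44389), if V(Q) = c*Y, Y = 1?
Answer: 44368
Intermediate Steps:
V(Q) = -21 (V(Q) = -21*1 = -21)
V(-90 + 42) - 1*(-44389) = -21 - 1*(-44389) = -21 + 44389 = 44368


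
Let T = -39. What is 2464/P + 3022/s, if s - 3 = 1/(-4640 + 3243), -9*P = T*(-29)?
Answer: 780310619/789815 ≈ 987.97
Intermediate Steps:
P = -377/3 (P = -(-13)*(-29)/3 = -⅑*1131 = -377/3 ≈ -125.67)
s = 4190/1397 (s = 3 + 1/(-4640 + 3243) = 3 + 1/(-1397) = 3 - 1/1397 = 4190/1397 ≈ 2.9993)
2464/P + 3022/s = 2464/(-377/3) + 3022/(4190/1397) = 2464*(-3/377) + 3022*(1397/4190) = -7392/377 + 2110867/2095 = 780310619/789815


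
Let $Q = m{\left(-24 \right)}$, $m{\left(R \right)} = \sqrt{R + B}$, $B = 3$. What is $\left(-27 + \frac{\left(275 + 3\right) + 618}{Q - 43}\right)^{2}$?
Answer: $\frac{55539 \sqrt{21} + 2107970 i}{43 \sqrt{21} + 914 i} \approx 2261.2 + 209.05 i$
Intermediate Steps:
$m{\left(R \right)} = \sqrt{3 + R}$ ($m{\left(R \right)} = \sqrt{R + 3} = \sqrt{3 + R}$)
$Q = i \sqrt{21}$ ($Q = \sqrt{3 - 24} = \sqrt{-21} = i \sqrt{21} \approx 4.5826 i$)
$\left(-27 + \frac{\left(275 + 3\right) + 618}{Q - 43}\right)^{2} = \left(-27 + \frac{\left(275 + 3\right) + 618}{i \sqrt{21} - 43}\right)^{2} = \left(-27 + \frac{278 + 618}{-43 + i \sqrt{21}}\right)^{2} = \left(-27 + \frac{896}{-43 + i \sqrt{21}}\right)^{2}$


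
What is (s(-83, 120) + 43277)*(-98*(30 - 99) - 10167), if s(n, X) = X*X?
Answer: -196390185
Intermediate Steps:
s(n, X) = X**2
(s(-83, 120) + 43277)*(-98*(30 - 99) - 10167) = (120**2 + 43277)*(-98*(30 - 99) - 10167) = (14400 + 43277)*(-98*(-69) - 10167) = 57677*(6762 - 10167) = 57677*(-3405) = -196390185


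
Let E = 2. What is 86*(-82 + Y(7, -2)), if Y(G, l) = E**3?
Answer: -6364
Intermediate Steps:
Y(G, l) = 8 (Y(G, l) = 2**3 = 8)
86*(-82 + Y(7, -2)) = 86*(-82 + 8) = 86*(-74) = -6364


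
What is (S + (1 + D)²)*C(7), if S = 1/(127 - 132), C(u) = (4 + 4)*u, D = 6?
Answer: 13664/5 ≈ 2732.8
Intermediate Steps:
C(u) = 8*u
S = -⅕ (S = 1/(-5) = -⅕ ≈ -0.20000)
(S + (1 + D)²)*C(7) = (-⅕ + (1 + 6)²)*(8*7) = (-⅕ + 7²)*56 = (-⅕ + 49)*56 = (244/5)*56 = 13664/5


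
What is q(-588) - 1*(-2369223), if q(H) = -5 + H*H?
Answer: 2714962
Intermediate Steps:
q(H) = -5 + H²
q(-588) - 1*(-2369223) = (-5 + (-588)²) - 1*(-2369223) = (-5 + 345744) + 2369223 = 345739 + 2369223 = 2714962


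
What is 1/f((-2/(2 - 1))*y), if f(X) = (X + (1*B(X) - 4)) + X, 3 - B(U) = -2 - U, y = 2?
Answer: -1/11 ≈ -0.090909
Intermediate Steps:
B(U) = 5 + U (B(U) = 3 - (-2 - U) = 3 + (2 + U) = 5 + U)
f(X) = 1 + 3*X (f(X) = (X + (1*(5 + X) - 4)) + X = (X + ((5 + X) - 4)) + X = (X + (1 + X)) + X = (1 + 2*X) + X = 1 + 3*X)
1/f((-2/(2 - 1))*y) = 1/(1 + 3*((-2/(2 - 1))*2)) = 1/(1 + 3*((-2/1)*2)) = 1/(1 + 3*((1*(-2))*2)) = 1/(1 + 3*(-2*2)) = 1/(1 + 3*(-4)) = 1/(1 - 12) = 1/(-11) = -1/11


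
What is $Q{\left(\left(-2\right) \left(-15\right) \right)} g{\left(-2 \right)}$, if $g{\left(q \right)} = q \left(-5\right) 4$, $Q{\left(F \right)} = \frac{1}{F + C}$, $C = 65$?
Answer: $\frac{8}{19} \approx 0.42105$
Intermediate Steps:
$Q{\left(F \right)} = \frac{1}{65 + F}$ ($Q{\left(F \right)} = \frac{1}{F + 65} = \frac{1}{65 + F}$)
$g{\left(q \right)} = - 20 q$ ($g{\left(q \right)} = - 5 q 4 = - 20 q$)
$Q{\left(\left(-2\right) \left(-15\right) \right)} g{\left(-2 \right)} = \frac{\left(-20\right) \left(-2\right)}{65 - -30} = \frac{1}{65 + 30} \cdot 40 = \frac{1}{95} \cdot 40 = \frac{8}{19}$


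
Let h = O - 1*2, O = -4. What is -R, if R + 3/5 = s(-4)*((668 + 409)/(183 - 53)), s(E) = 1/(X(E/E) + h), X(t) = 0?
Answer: 103/52 ≈ 1.9808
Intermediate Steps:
h = -6 (h = -4 - 1*2 = -4 - 2 = -6)
s(E) = -⅙ (s(E) = 1/(0 - 6) = 1/(-6) = -⅙)
R = -103/52 (R = -⅗ - (668 + 409)/(6*(183 - 53)) = -⅗ - 359/(2*130) = -⅗ - ⅙*1077/130 = -⅗ - 359/260 = -103/52 ≈ -1.9808)
-R = -1*(-103/52) = 103/52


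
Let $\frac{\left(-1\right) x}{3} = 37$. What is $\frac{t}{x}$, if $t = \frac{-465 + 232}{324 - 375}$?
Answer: $- \frac{233}{5661} \approx -0.041159$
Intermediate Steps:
$t = \frac{233}{51}$ ($t = - \frac{233}{-51} = \left(-233\right) \left(- \frac{1}{51}\right) = \frac{233}{51} \approx 4.5686$)
$x = -111$ ($x = \left(-3\right) 37 = -111$)
$\frac{t}{x} = \frac{233}{51 \left(-111\right)} = \frac{233}{51} \left(- \frac{1}{111}\right) = - \frac{233}{5661}$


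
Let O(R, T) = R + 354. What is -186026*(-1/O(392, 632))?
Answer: 93013/373 ≈ 249.36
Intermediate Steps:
O(R, T) = 354 + R
-186026*(-1/O(392, 632)) = -186026*(-1/(354 + 392)) = -186026/((-1*746)) = -186026/(-746) = -186026*(-1/746) = 93013/373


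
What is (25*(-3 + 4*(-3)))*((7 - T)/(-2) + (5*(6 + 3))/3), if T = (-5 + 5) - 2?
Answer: -7875/2 ≈ -3937.5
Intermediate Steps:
T = -2 (T = 0 - 2 = -2)
(25*(-3 + 4*(-3)))*((7 - T)/(-2) + (5*(6 + 3))/3) = (25*(-3 + 4*(-3)))*((7 - 1*(-2))/(-2) + (5*(6 + 3))/3) = (25*(-3 - 12))*((7 + 2)*(-1/2) + (5*9)*(1/3)) = (25*(-15))*(9*(-1/2) + 45*(1/3)) = -375*(-9/2 + 15) = -375*21/2 = -7875/2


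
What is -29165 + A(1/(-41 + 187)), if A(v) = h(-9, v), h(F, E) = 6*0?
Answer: -29165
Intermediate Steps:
h(F, E) = 0
A(v) = 0
-29165 + A(1/(-41 + 187)) = -29165 + 0 = -29165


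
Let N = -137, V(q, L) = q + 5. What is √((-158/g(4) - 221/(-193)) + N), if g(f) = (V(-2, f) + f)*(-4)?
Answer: 37*I*√694414/2702 ≈ 11.411*I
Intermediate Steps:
V(q, L) = 5 + q
g(f) = -12 - 4*f (g(f) = ((5 - 2) + f)*(-4) = (3 + f)*(-4) = -12 - 4*f)
√((-158/g(4) - 221/(-193)) + N) = √((-158/(-12 - 4*4) - 221/(-193)) - 137) = √((-158/(-12 - 16) - 221*(-1/193)) - 137) = √((-158/(-28) + 221/193) - 137) = √((-158*(-1/28) + 221/193) - 137) = √((79/14 + 221/193) - 137) = √(18341/2702 - 137) = √(-351833/2702) = 37*I*√694414/2702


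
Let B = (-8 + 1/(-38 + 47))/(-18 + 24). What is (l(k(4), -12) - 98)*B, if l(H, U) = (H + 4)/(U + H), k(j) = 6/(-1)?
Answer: 62551/486 ≈ 128.71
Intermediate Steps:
k(j) = -6 (k(j) = 6*(-1) = -6)
l(H, U) = (4 + H)/(H + U)
B = -71/54 (B = (-8 + 1/9)/6 = (-8 + ⅑)*(⅙) = -71/9*⅙ = -71/54 ≈ -1.3148)
(l(k(4), -12) - 98)*B = ((4 - 6)/(-6 - 12) - 98)*(-71/54) = (-2/(-18) - 98)*(-71/54) = (-1/18*(-2) - 98)*(-71/54) = (⅑ - 98)*(-71/54) = -881/9*(-71/54) = 62551/486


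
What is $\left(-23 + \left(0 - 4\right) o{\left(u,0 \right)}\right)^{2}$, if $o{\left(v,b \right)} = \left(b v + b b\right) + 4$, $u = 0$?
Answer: $1521$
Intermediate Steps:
$o{\left(v,b \right)} = 4 + b^{2} + b v$ ($o{\left(v,b \right)} = \left(b v + b^{2}\right) + 4 = \left(b^{2} + b v\right) + 4 = 4 + b^{2} + b v$)
$\left(-23 + \left(0 - 4\right) o{\left(u,0 \right)}\right)^{2} = \left(-23 + \left(0 - 4\right) \left(4 + 0^{2} + 0 \cdot 0\right)\right)^{2} = \left(-23 - 4 \left(4 + 0 + 0\right)\right)^{2} = \left(-23 - 16\right)^{2} = \left(-39\right)^{2} = 1521$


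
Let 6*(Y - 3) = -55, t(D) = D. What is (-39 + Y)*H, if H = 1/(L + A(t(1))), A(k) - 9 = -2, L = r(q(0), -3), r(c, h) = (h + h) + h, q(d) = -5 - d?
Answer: 271/12 ≈ 22.583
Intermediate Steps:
r(c, h) = 3*h (r(c, h) = 2*h + h = 3*h)
L = -9 (L = 3*(-3) = -9)
Y = -37/6 (Y = 3 + (1/6)*(-55) = 3 - 55/6 = -37/6 ≈ -6.1667)
A(k) = 7 (A(k) = 9 - 2 = 7)
H = -1/2 (H = 1/(-9 + 7) = 1/(-2) = -1/2 ≈ -0.50000)
(-39 + Y)*H = (-39 - 37/6)*(-1/2) = -271/6*(-1/2) = 271/12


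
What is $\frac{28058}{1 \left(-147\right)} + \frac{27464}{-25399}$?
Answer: $- \frac{716682350}{3733653} \approx -191.95$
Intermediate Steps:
$\frac{28058}{1 \left(-147\right)} + \frac{27464}{-25399} = \frac{28058}{-147} + 27464 \left(- \frac{1}{25399}\right) = 28058 \left(- \frac{1}{147}\right) - \frac{27464}{25399} = - \frac{28058}{147} - \frac{27464}{25399} = - \frac{716682350}{3733653}$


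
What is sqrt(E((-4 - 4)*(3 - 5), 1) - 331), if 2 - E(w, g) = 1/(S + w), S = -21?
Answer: 2*I*sqrt(2055)/5 ≈ 18.133*I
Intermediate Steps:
E(w, g) = 2 - 1/(-21 + w)
sqrt(E((-4 - 4)*(3 - 5), 1) - 331) = sqrt((-43 + 2*((-4 - 4)*(3 - 5)))/(-21 + (-4 - 4)*(3 - 5)) - 331) = sqrt((-43 + 2*(-8*(-2)))/(-21 - 8*(-2)) - 331) = sqrt((-43 + 2*16)/(-21 + 16) - 331) = sqrt((-43 + 32)/(-5) - 331) = sqrt(-1/5*(-11) - 331) = sqrt(11/5 - 331) = sqrt(-1644/5) = 2*I*sqrt(2055)/5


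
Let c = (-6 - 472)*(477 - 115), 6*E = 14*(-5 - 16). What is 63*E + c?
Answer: -176123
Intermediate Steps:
E = -49 (E = (14*(-5 - 16))/6 = (14*(-21))/6 = (⅙)*(-294) = -49)
c = -173036 (c = -478*362 = -173036)
63*E + c = 63*(-49) - 173036 = -3087 - 173036 = -176123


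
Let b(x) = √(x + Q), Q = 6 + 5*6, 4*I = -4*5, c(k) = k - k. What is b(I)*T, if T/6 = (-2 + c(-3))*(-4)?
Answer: 48*√31 ≈ 267.25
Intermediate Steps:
c(k) = 0
T = 48 (T = 6*((-2 + 0)*(-4)) = 6*(-2*(-4)) = 6*8 = 48)
I = -5 (I = (-4*5)/4 = (¼)*(-20) = -5)
Q = 36 (Q = 6 + 30 = 36)
b(x) = √(36 + x) (b(x) = √(x + 36) = √(36 + x))
b(I)*T = √(36 - 5)*48 = √31*48 = 48*√31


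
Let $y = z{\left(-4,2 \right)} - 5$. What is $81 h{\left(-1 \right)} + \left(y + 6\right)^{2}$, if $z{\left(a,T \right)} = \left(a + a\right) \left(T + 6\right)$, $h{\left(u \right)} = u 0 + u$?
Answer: $3888$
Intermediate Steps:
$h{\left(u \right)} = u$ ($h{\left(u \right)} = 0 + u = u$)
$z{\left(a,T \right)} = 2 a \left(6 + T\right)$
$y = -69$ ($y = 2 \left(-4\right) \left(6 + 2\right) - 5 = 2 \left(-4\right) 8 - 5 = -64 - 5 = -69$)
$81 h{\left(-1 \right)} + \left(y + 6\right)^{2} = 81 \left(-1\right) + \left(-69 + 6\right)^{2} = -81 + \left(-63\right)^{2} = -81 + 3969 = 3888$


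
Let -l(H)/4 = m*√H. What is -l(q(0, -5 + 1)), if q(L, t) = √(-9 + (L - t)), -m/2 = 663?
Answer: -5304*5^(¼)*√I ≈ -5608.3 - 5608.3*I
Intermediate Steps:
m = -1326 (m = -2*663 = -1326)
q(L, t) = √(-9 + L - t)
l(H) = 5304*√H (l(H) = -(-5304)*√H = 5304*√H)
-l(q(0, -5 + 1)) = -5304*√(√(-9 + 0 - (-5 + 1))) = -5304*√(√(-9 + 0 - 1*(-4))) = -5304*√(√(-9 + 0 + 4)) = -5304*√(√(-5)) = -5304*√(I*√5) = -5304*5^(¼)*√I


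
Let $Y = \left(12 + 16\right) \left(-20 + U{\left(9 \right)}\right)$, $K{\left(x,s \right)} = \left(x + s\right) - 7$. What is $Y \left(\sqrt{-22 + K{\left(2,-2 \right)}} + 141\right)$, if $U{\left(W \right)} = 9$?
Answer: $-43428 - 308 i \sqrt{29} \approx -43428.0 - 1658.6 i$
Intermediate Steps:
$K{\left(x,s \right)} = -7 + s + x$ ($K{\left(x,s \right)} = \left(s + x\right) - 7 = -7 + s + x$)
$Y = -308$ ($Y = \left(12 + 16\right) \left(-20 + 9\right) = 28 \left(-11\right) = -308$)
$Y \left(\sqrt{-22 + K{\left(2,-2 \right)}} + 141\right) = - 308 \left(\sqrt{-22 - 7} + 141\right) = - 308 \left(\sqrt{-29} + 141\right) = - 308 \left(i \sqrt{29} + 141\right) = - 308 \left(141 + i \sqrt{29}\right) = -43428 - 308 i \sqrt{29}$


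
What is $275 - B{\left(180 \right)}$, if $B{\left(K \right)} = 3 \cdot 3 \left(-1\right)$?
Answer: $284$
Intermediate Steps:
$B{\left(K \right)} = -9$ ($B{\left(K \right)} = 9 \left(-1\right) = -9$)
$275 - B{\left(180 \right)} = 275 - -9 = 275 + 9 = 284$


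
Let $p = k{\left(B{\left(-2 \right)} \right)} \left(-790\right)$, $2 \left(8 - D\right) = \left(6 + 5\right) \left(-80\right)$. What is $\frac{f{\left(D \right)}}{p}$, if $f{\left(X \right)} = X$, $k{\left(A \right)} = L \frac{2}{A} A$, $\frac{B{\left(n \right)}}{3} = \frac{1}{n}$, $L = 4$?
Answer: $- \frac{28}{395} \approx -0.070886$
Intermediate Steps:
$B{\left(n \right)} = \frac{3}{n}$
$k{\left(A \right)} = 8$ ($k{\left(A \right)} = 4 \frac{2}{A} A = \frac{8}{A} A = 8$)
$D = 448$ ($D = 8 - \frac{\left(6 + 5\right) \left(-80\right)}{2} = 8 - \frac{11 \left(-80\right)}{2} = 8 - -440 = 8 + 440 = 448$)
$p = -6320$ ($p = 8 \left(-790\right) = -6320$)
$\frac{f{\left(D \right)}}{p} = \frac{448}{-6320} = 448 \left(- \frac{1}{6320}\right) = - \frac{28}{395}$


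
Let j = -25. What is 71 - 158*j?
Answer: 4021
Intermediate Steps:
71 - 158*j = 71 - 158*(-25) = 71 + 3950 = 4021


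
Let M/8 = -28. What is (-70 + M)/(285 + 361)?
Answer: -147/323 ≈ -0.45511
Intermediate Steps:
M = -224 (M = 8*(-28) = -224)
(-70 + M)/(285 + 361) = (-70 - 224)/(285 + 361) = -294/646 = -294*1/646 = -147/323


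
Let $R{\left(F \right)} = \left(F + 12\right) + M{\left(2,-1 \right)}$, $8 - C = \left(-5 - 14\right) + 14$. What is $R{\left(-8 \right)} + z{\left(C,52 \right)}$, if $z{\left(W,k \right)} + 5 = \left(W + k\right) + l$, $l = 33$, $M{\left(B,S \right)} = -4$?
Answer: $93$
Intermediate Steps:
$C = 13$ ($C = 8 - \left(\left(-5 - 14\right) + 14\right) = 8 - \left(-19 + 14\right) = 8 - -5 = 8 + 5 = 13$)
$R{\left(F \right)} = 8 + F$ ($R{\left(F \right)} = \left(F + 12\right) - 4 = \left(12 + F\right) - 4 = 8 + F$)
$z{\left(W,k \right)} = 28 + W + k$ ($z{\left(W,k \right)} = -5 + \left(\left(W + k\right) + 33\right) = -5 + \left(33 + W + k\right) = 28 + W + k$)
$R{\left(-8 \right)} + z{\left(C,52 \right)} = \left(8 - 8\right) + \left(28 + 13 + 52\right) = 0 + 93 = 93$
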